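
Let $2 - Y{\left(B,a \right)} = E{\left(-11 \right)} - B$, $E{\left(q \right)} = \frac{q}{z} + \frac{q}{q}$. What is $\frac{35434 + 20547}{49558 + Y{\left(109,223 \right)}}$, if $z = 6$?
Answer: $\frac{335886}{298019} \approx 1.1271$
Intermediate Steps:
$E{\left(q \right)} = 1 + \frac{q}{6}$ ($E{\left(q \right)} = \frac{q}{6} + \frac{q}{q} = q \frac{1}{6} + 1 = \frac{q}{6} + 1 = 1 + \frac{q}{6}$)
$Y{\left(B,a \right)} = \frac{17}{6} + B$ ($Y{\left(B,a \right)} = 2 - \left(\left(1 + \frac{1}{6} \left(-11\right)\right) - B\right) = 2 - \left(\left(1 - \frac{11}{6}\right) - B\right) = 2 - \left(- \frac{5}{6} - B\right) = 2 + \left(\frac{5}{6} + B\right) = \frac{17}{6} + B$)
$\frac{35434 + 20547}{49558 + Y{\left(109,223 \right)}} = \frac{35434 + 20547}{49558 + \left(\frac{17}{6} + 109\right)} = \frac{55981}{49558 + \frac{671}{6}} = \frac{55981}{\frac{298019}{6}} = 55981 \cdot \frac{6}{298019} = \frac{335886}{298019}$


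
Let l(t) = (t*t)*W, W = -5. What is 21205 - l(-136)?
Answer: 113685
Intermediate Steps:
l(t) = -5*t² (l(t) = (t*t)*(-5) = t²*(-5) = -5*t²)
21205 - l(-136) = 21205 - (-5)*(-136)² = 21205 - (-5)*18496 = 21205 - 1*(-92480) = 21205 + 92480 = 113685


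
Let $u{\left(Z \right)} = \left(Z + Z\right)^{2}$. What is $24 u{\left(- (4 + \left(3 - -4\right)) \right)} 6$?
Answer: $69696$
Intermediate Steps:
$u{\left(Z \right)} = 4 Z^{2}$ ($u{\left(Z \right)} = \left(2 Z\right)^{2} = 4 Z^{2}$)
$24 u{\left(- (4 + \left(3 - -4\right)) \right)} 6 = 24 \cdot 4 \left(- (4 + \left(3 - -4\right))\right)^{2} \cdot 6 = 24 \cdot 4 \left(- (4 + \left(3 + 4\right))\right)^{2} \cdot 6 = 24 \cdot 4 \left(- (4 + 7)\right)^{2} \cdot 6 = 24 \cdot 4 \left(\left(-1\right) 11\right)^{2} \cdot 6 = 24 \cdot 4 \left(-11\right)^{2} \cdot 6 = 24 \cdot 4 \cdot 121 \cdot 6 = 24 \cdot 484 \cdot 6 = 11616 \cdot 6 = 69696$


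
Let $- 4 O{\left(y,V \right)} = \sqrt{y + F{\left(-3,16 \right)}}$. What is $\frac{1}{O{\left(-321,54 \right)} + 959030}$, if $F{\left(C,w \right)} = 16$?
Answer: $\frac{3068896}{2943163330941} + \frac{4 i \sqrt{305}}{14715816654705} \approx 1.0427 \cdot 10^{-6} + 4.7471 \cdot 10^{-12} i$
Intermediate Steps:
$O{\left(y,V \right)} = - \frac{\sqrt{16 + y}}{4}$ ($O{\left(y,V \right)} = - \frac{\sqrt{y + 16}}{4} = - \frac{\sqrt{16 + y}}{4}$)
$\frac{1}{O{\left(-321,54 \right)} + 959030} = \frac{1}{- \frac{\sqrt{16 - 321}}{4} + 959030} = \frac{1}{- \frac{\sqrt{-305}}{4} + 959030} = \frac{1}{- \frac{i \sqrt{305}}{4} + 959030} = \frac{1}{959030 - \frac{i \sqrt{305}}{4}}$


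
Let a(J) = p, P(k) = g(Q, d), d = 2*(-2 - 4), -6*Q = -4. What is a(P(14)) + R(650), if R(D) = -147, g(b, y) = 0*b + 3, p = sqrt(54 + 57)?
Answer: -147 + sqrt(111) ≈ -136.46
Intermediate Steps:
Q = 2/3 (Q = -1/6*(-4) = 2/3 ≈ 0.66667)
p = sqrt(111) ≈ 10.536
d = -12 (d = 2*(-6) = -12)
g(b, y) = 3 (g(b, y) = 0 + 3 = 3)
P(k) = 3
a(J) = sqrt(111)
a(P(14)) + R(650) = sqrt(111) - 147 = -147 + sqrt(111)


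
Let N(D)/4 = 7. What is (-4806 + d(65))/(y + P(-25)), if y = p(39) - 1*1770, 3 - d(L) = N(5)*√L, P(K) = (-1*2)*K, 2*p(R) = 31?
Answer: 9606/3409 + 8*√65/487 ≈ 2.9503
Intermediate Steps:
N(D) = 28 (N(D) = 4*7 = 28)
p(R) = 31/2 (p(R) = (½)*31 = 31/2)
P(K) = -2*K
d(L) = 3 - 28*√L
y = -3509/2 (y = 31/2 - 1*1770 = 31/2 - 1770 = -3509/2 ≈ -1754.5)
(-4806 + d(65))/(y + P(-25)) = (-4806 + (3 - 28*√65))/(-3509/2 - 2*(-25)) = (-4803 - 28*√65)/(-3509/2 + 50) = (-4803 - 28*√65)/(-3409/2) = (-4803 - 28*√65)*(-2/3409) = 9606/3409 + 8*√65/487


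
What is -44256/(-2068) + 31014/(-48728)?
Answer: 261546177/12596188 ≈ 20.764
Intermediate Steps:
-44256/(-2068) + 31014/(-48728) = -44256*(-1/2068) + 31014*(-1/48728) = 11064/517 - 15507/24364 = 261546177/12596188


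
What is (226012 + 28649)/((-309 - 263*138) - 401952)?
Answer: -84887/146185 ≈ -0.58068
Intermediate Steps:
(226012 + 28649)/((-309 - 263*138) - 401952) = 254661/((-309 - 36294) - 401952) = 254661/(-36603 - 401952) = 254661/(-438555) = 254661*(-1/438555) = -84887/146185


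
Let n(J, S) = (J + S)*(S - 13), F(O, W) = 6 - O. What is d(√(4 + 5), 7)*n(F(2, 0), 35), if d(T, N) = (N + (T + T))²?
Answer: 145002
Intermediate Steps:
n(J, S) = (-13 + S)*(J + S) (n(J, S) = (J + S)*(-13 + S) = (-13 + S)*(J + S))
d(T, N) = (N + 2*T)²
d(√(4 + 5), 7)*n(F(2, 0), 35) = (7 + 2*√(4 + 5))²*(35² - 13*(6 - 1*2) - 13*35 + (6 - 1*2)*35) = (7 + 2*√9)²*(1225 - 13*(6 - 2) - 455 + (6 - 2)*35) = (7 + 2*3)²*(1225 - 13*4 - 455 + 4*35) = (7 + 6)²*(1225 - 52 - 455 + 140) = 13²*858 = 169*858 = 145002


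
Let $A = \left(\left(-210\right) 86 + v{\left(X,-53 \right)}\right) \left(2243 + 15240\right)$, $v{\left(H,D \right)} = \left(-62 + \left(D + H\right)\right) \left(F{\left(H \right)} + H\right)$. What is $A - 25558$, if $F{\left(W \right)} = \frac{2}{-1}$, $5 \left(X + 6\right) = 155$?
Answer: $-351958348$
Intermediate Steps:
$X = 25$ ($X = -6 + \frac{1}{5} \cdot 155 = -6 + 31 = 25$)
$F{\left(W \right)} = -2$ ($F{\left(W \right)} = 2 \left(-1\right) = -2$)
$v{\left(H,D \right)} = \left(-2 + H\right) \left(-62 + D + H\right)$ ($v{\left(H,D \right)} = \left(-62 + \left(D + H\right)\right) \left(-2 + H\right) = \left(-62 + D + H\right) \left(-2 + H\right) = \left(-2 + H\right) \left(-62 + D + H\right)$)
$A = -351932790$ ($A = \left(\left(-210\right) 86 - \left(2695 - 625\right)\right) \left(2243 + 15240\right) = \left(-18060 + \left(124 + 625 - 1600 + 106 - 1325\right)\right) 17483 = \left(-18060 - 2070\right) 17483 = \left(-20130\right) 17483 = -351932790$)
$A - 25558 = -351932790 - 25558 = -351958348$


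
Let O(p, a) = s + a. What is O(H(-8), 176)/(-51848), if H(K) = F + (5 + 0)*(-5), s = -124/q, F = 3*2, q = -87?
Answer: -3859/1127694 ≈ -0.0034220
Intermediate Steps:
F = 6
s = 124/87 (s = -124/(-87) = -124*(-1/87) = 124/87 ≈ 1.4253)
H(K) = -19 (H(K) = 6 + (5 + 0)*(-5) = 6 + 5*(-5) = 6 - 25 = -19)
O(p, a) = 124/87 + a
O(H(-8), 176)/(-51848) = (124/87 + 176)/(-51848) = (15436/87)*(-1/51848) = -3859/1127694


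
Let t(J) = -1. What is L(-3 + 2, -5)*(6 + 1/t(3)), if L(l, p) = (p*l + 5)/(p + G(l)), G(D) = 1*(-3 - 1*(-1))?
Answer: -50/7 ≈ -7.1429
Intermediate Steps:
G(D) = -2 (G(D) = 1*(-3 + 1) = 1*(-2) = -2)
L(l, p) = (5 + l*p)/(-2 + p) (L(l, p) = (p*l + 5)/(p - 2) = (l*p + 5)/(-2 + p) = (5 + l*p)/(-2 + p))
L(-3 + 2, -5)*(6 + 1/t(3)) = ((5 + (-3 + 2)*(-5))/(-2 - 5))*(6 + 1/(-1)) = ((5 - 1*(-5))/(-7))*(6 - 1) = -(5 + 5)/7*5 = -1/7*10*5 = -10/7*5 = -50/7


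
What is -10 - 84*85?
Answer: -7150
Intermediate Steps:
-10 - 84*85 = -10 - 7140 = -7150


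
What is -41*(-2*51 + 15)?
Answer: 3567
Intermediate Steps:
-41*(-2*51 + 15) = -41*(-102 + 15) = -41*(-87) = 3567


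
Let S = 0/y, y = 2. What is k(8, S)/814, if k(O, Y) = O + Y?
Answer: 4/407 ≈ 0.0098280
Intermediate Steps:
S = 0 (S = 0/2 = 0*(½) = 0)
k(8, S)/814 = (8 + 0)/814 = 8*(1/814) = 4/407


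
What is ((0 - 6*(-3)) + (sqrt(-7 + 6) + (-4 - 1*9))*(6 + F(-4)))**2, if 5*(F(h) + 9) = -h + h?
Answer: 3240 - 342*I ≈ 3240.0 - 342.0*I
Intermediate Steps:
F(h) = -9 (F(h) = -9 + (-h + h)/5 = -9 + (1/5)*0 = -9 + 0 = -9)
((0 - 6*(-3)) + (sqrt(-7 + 6) + (-4 - 1*9))*(6 + F(-4)))**2 = ((0 - 6*(-3)) + (sqrt(-7 + 6) + (-4 - 1*9))*(6 - 9))**2 = ((0 - 1*(-18)) + (sqrt(-1) + (-4 - 9))*(-3))**2 = ((0 + 18) + (I - 13)*(-3))**2 = (18 + (-13 + I)*(-3))**2 = (18 + (39 - 3*I))**2 = (57 - 3*I)**2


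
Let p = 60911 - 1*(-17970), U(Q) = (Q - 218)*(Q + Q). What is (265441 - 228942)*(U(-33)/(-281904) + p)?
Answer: 135270482077357/46984 ≈ 2.8791e+9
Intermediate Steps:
U(Q) = 2*Q*(-218 + Q) (U(Q) = (-218 + Q)*(2*Q) = 2*Q*(-218 + Q))
p = 78881 (p = 60911 + 17970 = 78881)
(265441 - 228942)*(U(-33)/(-281904) + p) = (265441 - 228942)*((2*(-33)*(-218 - 33))/(-281904) + 78881) = 36499*((2*(-33)*(-251))*(-1/281904) + 78881) = 36499*(16566*(-1/281904) + 78881) = 36499*(-2761/46984 + 78881) = 36499*(3706142143/46984) = 135270482077357/46984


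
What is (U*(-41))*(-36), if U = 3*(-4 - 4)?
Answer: -35424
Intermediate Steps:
U = -24 (U = 3*(-8) = -24)
(U*(-41))*(-36) = -24*(-41)*(-36) = 984*(-36) = -35424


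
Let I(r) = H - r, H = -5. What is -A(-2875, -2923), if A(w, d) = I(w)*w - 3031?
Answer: 8254281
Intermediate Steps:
I(r) = -5 - r
A(w, d) = -3031 + w*(-5 - w) (A(w, d) = (-5 - w)*w - 3031 = w*(-5 - w) - 3031 = -3031 + w*(-5 - w))
-A(-2875, -2923) = -(-3031 - 1*(-2875)*(5 - 2875)) = -(-3031 - 1*(-2875)*(-2870)) = -(-3031 - 8251250) = -1*(-8254281) = 8254281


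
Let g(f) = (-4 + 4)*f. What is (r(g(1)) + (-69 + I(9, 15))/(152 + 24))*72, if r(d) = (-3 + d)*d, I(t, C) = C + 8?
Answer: -207/11 ≈ -18.818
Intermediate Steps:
I(t, C) = 8 + C
g(f) = 0 (g(f) = 0*f = 0)
r(d) = d*(-3 + d)
(r(g(1)) + (-69 + I(9, 15))/(152 + 24))*72 = (0*(-3 + 0) + (-69 + (8 + 15))/(152 + 24))*72 = (0*(-3) + (-69 + 23)/176)*72 = (0 - 46*1/176)*72 = (0 - 23/88)*72 = -23/88*72 = -207/11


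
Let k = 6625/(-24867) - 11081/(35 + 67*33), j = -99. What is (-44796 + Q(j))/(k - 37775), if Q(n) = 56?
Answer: 2498786356680/2110072608527 ≈ 1.1842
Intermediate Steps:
k = -290430977/55851282 (k = 6625*(-1/24867) - 11081/(35 + 2211) = -6625/24867 - 11081/2246 = -290430977/55851282 ≈ -5.2001)
(-44796 + Q(j))/(k - 37775) = (-44796 + 56)/(-290430977/55851282 - 37775) = -44740/(-2110072608527/55851282) = -44740*(-55851282/2110072608527) = 2498786356680/2110072608527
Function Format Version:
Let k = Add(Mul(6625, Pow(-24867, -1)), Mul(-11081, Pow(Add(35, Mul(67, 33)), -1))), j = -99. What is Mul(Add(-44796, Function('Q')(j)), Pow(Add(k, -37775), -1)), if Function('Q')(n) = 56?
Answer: Rational(2498786356680, 2110072608527) ≈ 1.1842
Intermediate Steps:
k = Rational(-290430977, 55851282) (k = Add(Mul(6625, Rational(-1, 24867)), Mul(-11081, Pow(Add(35, 2211), -1))) = Add(Rational(-6625, 24867), Mul(-11081, Pow(2246, -1))) = Add(Rational(-6625, 24867), Mul(-11081, Rational(1, 2246))) = Add(Rational(-6625, 24867), Rational(-11081, 2246)) = Rational(-290430977, 55851282) ≈ -5.2001)
Mul(Add(-44796, Function('Q')(j)), Pow(Add(k, -37775), -1)) = Mul(Add(-44796, 56), Pow(Add(Rational(-290430977, 55851282), -37775), -1)) = Mul(-44740, Pow(Rational(-2110072608527, 55851282), -1)) = Mul(-44740, Rational(-55851282, 2110072608527)) = Rational(2498786356680, 2110072608527)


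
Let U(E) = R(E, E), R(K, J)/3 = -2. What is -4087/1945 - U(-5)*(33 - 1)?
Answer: 369353/1945 ≈ 189.90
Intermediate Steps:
R(K, J) = -6 (R(K, J) = 3*(-2) = -6)
U(E) = -6
-4087/1945 - U(-5)*(33 - 1) = -4087/1945 - (-6)*(33 - 1) = -4087*1/1945 - (-6)*32 = -4087/1945 - 1*(-192) = -4087/1945 + 192 = 369353/1945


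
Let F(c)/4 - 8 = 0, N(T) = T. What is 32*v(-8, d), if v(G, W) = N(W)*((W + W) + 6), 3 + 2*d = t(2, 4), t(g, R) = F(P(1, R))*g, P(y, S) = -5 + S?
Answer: 65392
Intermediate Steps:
F(c) = 32 (F(c) = 32 + 4*0 = 32 + 0 = 32)
t(g, R) = 32*g
d = 61/2 (d = -3/2 + (32*2)/2 = -3/2 + (½)*64 = -3/2 + 32 = 61/2 ≈ 30.500)
v(G, W) = W*(6 + 2*W) (v(G, W) = W*((W + W) + 6) = W*(2*W + 6) = W*(6 + 2*W))
32*v(-8, d) = 32*(2*(61/2)*(3 + 61/2)) = 32*(2*(61/2)*(67/2)) = 32*(4087/2) = 65392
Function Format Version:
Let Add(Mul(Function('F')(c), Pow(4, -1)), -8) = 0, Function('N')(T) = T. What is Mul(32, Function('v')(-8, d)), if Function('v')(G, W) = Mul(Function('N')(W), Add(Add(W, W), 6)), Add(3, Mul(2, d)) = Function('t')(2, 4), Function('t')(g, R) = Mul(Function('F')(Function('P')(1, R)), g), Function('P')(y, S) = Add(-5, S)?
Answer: 65392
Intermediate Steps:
Function('F')(c) = 32 (Function('F')(c) = Add(32, Mul(4, 0)) = Add(32, 0) = 32)
Function('t')(g, R) = Mul(32, g)
d = Rational(61, 2) (d = Add(Rational(-3, 2), Mul(Rational(1, 2), Mul(32, 2))) = Add(Rational(-3, 2), Mul(Rational(1, 2), 64)) = Add(Rational(-3, 2), 32) = Rational(61, 2) ≈ 30.500)
Function('v')(G, W) = Mul(W, Add(6, Mul(2, W))) (Function('v')(G, W) = Mul(W, Add(Add(W, W), 6)) = Mul(W, Add(Mul(2, W), 6)) = Mul(W, Add(6, Mul(2, W))))
Mul(32, Function('v')(-8, d)) = Mul(32, Mul(2, Rational(61, 2), Add(3, Rational(61, 2)))) = Mul(32, Mul(2, Rational(61, 2), Rational(67, 2))) = Mul(32, Rational(4087, 2)) = 65392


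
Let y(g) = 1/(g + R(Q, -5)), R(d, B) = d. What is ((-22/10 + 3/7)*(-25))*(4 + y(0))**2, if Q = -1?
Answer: 2790/7 ≈ 398.57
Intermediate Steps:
y(g) = 1/(-1 + g) (y(g) = 1/(g - 1) = 1/(-1 + g))
((-22/10 + 3/7)*(-25))*(4 + y(0))**2 = ((-22/10 + 3/7)*(-25))*(4 + 1/(-1 + 0))**2 = ((-22*1/10 + 3*(1/7))*(-25))*(4 + 1/(-1))**2 = ((-11/5 + 3/7)*(-25))*(4 - 1)**2 = -62/35*(-25)*3**2 = (310/7)*9 = 2790/7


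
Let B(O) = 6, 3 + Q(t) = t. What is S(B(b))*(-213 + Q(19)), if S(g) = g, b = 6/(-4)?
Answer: -1182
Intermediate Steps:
Q(t) = -3 + t
b = -3/2 (b = 6*(-¼) = -3/2 ≈ -1.5000)
S(B(b))*(-213 + Q(19)) = 6*(-213 + (-3 + 19)) = 6*(-213 + 16) = 6*(-197) = -1182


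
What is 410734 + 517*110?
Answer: 467604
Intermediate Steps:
410734 + 517*110 = 410734 + 56870 = 467604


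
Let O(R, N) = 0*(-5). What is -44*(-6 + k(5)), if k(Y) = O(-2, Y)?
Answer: 264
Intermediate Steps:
O(R, N) = 0
k(Y) = 0
-44*(-6 + k(5)) = -44*(-6 + 0) = -44*(-6) = 264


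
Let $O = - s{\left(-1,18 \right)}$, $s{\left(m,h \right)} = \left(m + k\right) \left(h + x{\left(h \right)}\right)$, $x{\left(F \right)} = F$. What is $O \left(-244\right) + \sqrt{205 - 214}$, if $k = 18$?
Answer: $149328 + 3 i \approx 1.4933 \cdot 10^{5} + 3.0 i$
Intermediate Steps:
$s{\left(m,h \right)} = 2 h \left(18 + m\right)$ ($s{\left(m,h \right)} = \left(m + 18\right) \left(h + h\right) = \left(18 + m\right) 2 h = 2 h \left(18 + m\right)$)
$O = -612$ ($O = - 2 \cdot 18 \left(18 - 1\right) = - 2 \cdot 18 \cdot 17 = \left(-1\right) 612 = -612$)
$O \left(-244\right) + \sqrt{205 - 214} = \left(-612\right) \left(-244\right) + \sqrt{205 - 214} = 149328 + \sqrt{-9} = 149328 + 3 i$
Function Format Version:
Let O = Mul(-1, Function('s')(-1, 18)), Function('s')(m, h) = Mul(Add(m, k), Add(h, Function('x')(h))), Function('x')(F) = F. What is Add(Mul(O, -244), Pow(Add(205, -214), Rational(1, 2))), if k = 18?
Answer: Add(149328, Mul(3, I)) ≈ Add(1.4933e+5, Mul(3.0000, I))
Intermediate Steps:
Function('s')(m, h) = Mul(2, h, Add(18, m)) (Function('s')(m, h) = Mul(Add(m, 18), Add(h, h)) = Mul(Add(18, m), Mul(2, h)) = Mul(2, h, Add(18, m)))
O = -612 (O = Mul(-1, Mul(2, 18, Add(18, -1))) = Mul(-1, Mul(2, 18, 17)) = Mul(-1, 612) = -612)
Add(Mul(O, -244), Pow(Add(205, -214), Rational(1, 2))) = Add(Mul(-612, -244), Pow(Add(205, -214), Rational(1, 2))) = Add(149328, Pow(-9, Rational(1, 2))) = Add(149328, Mul(3, I))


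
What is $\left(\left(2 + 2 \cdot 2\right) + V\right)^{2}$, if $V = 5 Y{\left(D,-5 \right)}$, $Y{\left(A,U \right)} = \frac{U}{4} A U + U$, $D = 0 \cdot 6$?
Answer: $361$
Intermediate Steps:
$D = 0$
$Y{\left(A,U \right)} = U + \frac{A U^{2}}{4}$ ($Y{\left(A,U \right)} = U \frac{1}{4} A U + U = \frac{U}{4} A U + U = \frac{A U}{4} U + U = \frac{A U^{2}}{4} + U = U + \frac{A U^{2}}{4}$)
$V = -25$ ($V = 5 \cdot \frac{1}{4} \left(-5\right) \left(4 + 0 \left(-5\right)\right) = 5 \cdot \frac{1}{4} \left(-5\right) \left(4 + 0\right) = 5 \cdot \frac{1}{4} \left(-5\right) 4 = 5 \left(-5\right) = -25$)
$\left(\left(2 + 2 \cdot 2\right) + V\right)^{2} = \left(\left(2 + 2 \cdot 2\right) - 25\right)^{2} = \left(\left(2 + 4\right) - 25\right)^{2} = \left(6 - 25\right)^{2} = \left(-19\right)^{2} = 361$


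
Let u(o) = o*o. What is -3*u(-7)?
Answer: -147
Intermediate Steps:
u(o) = o²
-3*u(-7) = -3*(-7)² = -3*49 = -147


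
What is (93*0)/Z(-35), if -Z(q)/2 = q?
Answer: 0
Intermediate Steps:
Z(q) = -2*q
(93*0)/Z(-35) = (93*0)/((-2*(-35))) = 0/70 = 0*(1/70) = 0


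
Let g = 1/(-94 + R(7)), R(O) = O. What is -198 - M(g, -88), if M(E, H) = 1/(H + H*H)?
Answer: -1515889/7656 ≈ -198.00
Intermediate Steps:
g = -1/87 (g = 1/(-94 + 7) = 1/(-87) = -1/87 ≈ -0.011494)
M(E, H) = 1/(H + H²)
-198 - M(g, -88) = -198 - 1/((-88)*(1 - 88)) = -198 - (-1)/(88*(-87)) = -198 - (-1)*(-1)/(88*87) = -198 - 1*1/7656 = -198 - 1/7656 = -1515889/7656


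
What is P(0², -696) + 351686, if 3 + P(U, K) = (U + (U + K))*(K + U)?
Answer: 836099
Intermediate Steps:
P(U, K) = -3 + (K + U)*(K + 2*U) (P(U, K) = -3 + (U + (U + K))*(K + U) = -3 + (U + (K + U))*(K + U) = -3 + (K + 2*U)*(K + U) = -3 + (K + U)*(K + 2*U))
P(0², -696) + 351686 = (-3 + (-696)² + 2*(0²)² + 3*(-696)*0²) + 351686 = (-3 + 484416 + 2*0² + 3*(-696)*0) + 351686 = (-3 + 484416 + 2*0 + 0) + 351686 = (-3 + 484416 + 0 + 0) + 351686 = 484413 + 351686 = 836099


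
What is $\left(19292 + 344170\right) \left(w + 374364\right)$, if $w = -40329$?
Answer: $121409029170$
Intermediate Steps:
$\left(19292 + 344170\right) \left(w + 374364\right) = \left(19292 + 344170\right) \left(-40329 + 374364\right) = 363462 \cdot 334035 = 121409029170$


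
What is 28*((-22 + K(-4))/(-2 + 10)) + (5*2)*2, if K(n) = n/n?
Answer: -107/2 ≈ -53.500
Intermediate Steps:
K(n) = 1
28*((-22 + K(-4))/(-2 + 10)) + (5*2)*2 = 28*((-22 + 1)/(-2 + 10)) + (5*2)*2 = 28*(-21/8) + 10*2 = 28*(-21*⅛) + 20 = 28*(-21/8) + 20 = -147/2 + 20 = -107/2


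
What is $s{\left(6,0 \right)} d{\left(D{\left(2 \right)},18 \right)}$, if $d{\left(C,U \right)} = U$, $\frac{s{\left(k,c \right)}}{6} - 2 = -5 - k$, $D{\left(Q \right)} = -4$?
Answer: $-972$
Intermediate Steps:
$s{\left(k,c \right)} = -18 - 6 k$ ($s{\left(k,c \right)} = 12 + 6 \left(-5 - k\right) = 12 - \left(30 + 6 k\right) = -18 - 6 k$)
$s{\left(6,0 \right)} d{\left(D{\left(2 \right)},18 \right)} = \left(-18 - 36\right) 18 = \left(-54\right) 18 = -972$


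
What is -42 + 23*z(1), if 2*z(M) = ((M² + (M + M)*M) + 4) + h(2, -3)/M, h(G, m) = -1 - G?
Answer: 4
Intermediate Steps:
z(M) = 2 - 3/(2*M) + 3*M²/2 (z(M) = (((M² + (M + M)*M) + 4) + (-1 - 1*2)/M)/2 = (((M² + (2*M)*M) + 4) + (-1 - 2)/M)/2 = (((M² + 2*M²) + 4) - 3/M)/2 = ((3*M² + 4) - 3/M)/2 = ((4 + 3*M²) - 3/M)/2 = (4 - 3/M + 3*M²)/2 = 2 - 3/(2*M) + 3*M²/2)
-42 + 23*z(1) = -42 + 23*((½)*(-3 + 1*(4 + 3*1²))/1) = -42 + 23*((½)*1*(-3 + 1*(4 + 3*1))) = -42 + 23*((½)*1*(-3 + 1*(4 + 3))) = -42 + 23*((½)*1*(-3 + 1*7)) = -42 + 23*((½)*1*(-3 + 7)) = -42 + 23*((½)*1*4) = -42 + 23*2 = -42 + 46 = 4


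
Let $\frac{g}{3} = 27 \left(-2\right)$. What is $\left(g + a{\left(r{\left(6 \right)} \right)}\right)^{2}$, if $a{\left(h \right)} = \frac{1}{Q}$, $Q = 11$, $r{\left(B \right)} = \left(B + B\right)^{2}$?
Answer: $\frac{3171961}{121} \approx 26215.0$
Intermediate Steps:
$r{\left(B \right)} = 4 B^{2}$ ($r{\left(B \right)} = \left(2 B\right)^{2} = 4 B^{2}$)
$g = -162$ ($g = 3 \cdot 27 \left(-2\right) = 3 \left(-54\right) = -162$)
$a{\left(h \right)} = \frac{1}{11}$
$\left(g + a{\left(r{\left(6 \right)} \right)}\right)^{2} = \left(-162 + \frac{1}{11}\right)^{2} = \left(- \frac{1781}{11}\right)^{2} = \frac{3171961}{121}$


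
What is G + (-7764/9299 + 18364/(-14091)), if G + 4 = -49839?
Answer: -6531318562547/131032209 ≈ -49845.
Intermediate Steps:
G = -49843 (G = -4 - 49839 = -49843)
G + (-7764/9299 + 18364/(-14091)) = -49843 + (-7764/9299 + 18364/(-14091)) = -49843 + (-7764*1/9299 + 18364*(-1/14091)) = -49843 + (-7764/9299 - 18364/14091) = -49843 - 280169360/131032209 = -6531318562547/131032209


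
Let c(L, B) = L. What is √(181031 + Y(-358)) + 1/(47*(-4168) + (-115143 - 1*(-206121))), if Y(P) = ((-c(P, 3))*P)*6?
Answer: -1/104918 + I*√587953 ≈ -9.5313e-6 + 766.78*I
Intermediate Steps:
Y(P) = -6*P² (Y(P) = ((-P)*P)*6 = -P²*6 = -6*P²)
√(181031 + Y(-358)) + 1/(47*(-4168) + (-115143 - 1*(-206121))) = √(181031 - 6*(-358)²) + 1/(47*(-4168) + (-115143 - 1*(-206121))) = √(181031 - 6*128164) + 1/(-195896 + (-115143 + 206121)) = √(181031 - 768984) + 1/(-195896 + 90978) = √(-587953) + 1/(-104918) = I*√587953 - 1/104918 = -1/104918 + I*√587953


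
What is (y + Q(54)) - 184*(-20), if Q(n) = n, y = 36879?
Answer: 40613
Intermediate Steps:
(y + Q(54)) - 184*(-20) = (36879 + 54) - 184*(-20) = 36933 + 3680 = 40613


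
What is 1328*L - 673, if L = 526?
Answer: 697855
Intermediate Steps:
1328*L - 673 = 1328*526 - 673 = 698528 - 673 = 697855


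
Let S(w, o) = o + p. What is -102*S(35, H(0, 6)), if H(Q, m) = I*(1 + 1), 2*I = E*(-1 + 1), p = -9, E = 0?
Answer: 918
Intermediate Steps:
I = 0 (I = (0*(-1 + 1))/2 = (0*0)/2 = (½)*0 = 0)
H(Q, m) = 0 (H(Q, m) = 0*(1 + 1) = 0*2 = 0)
S(w, o) = -9 + o (S(w, o) = o - 9 = -9 + o)
-102*S(35, H(0, 6)) = -102*(-9 + 0) = -102*(-9) = 918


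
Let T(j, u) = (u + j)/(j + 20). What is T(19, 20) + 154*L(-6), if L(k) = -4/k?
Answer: 311/3 ≈ 103.67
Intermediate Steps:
T(j, u) = (j + u)/(20 + j)
T(19, 20) + 154*L(-6) = (19 + 20)/(20 + 19) + 154*(-4/(-6)) = 39/39 + 154*(-4*(-⅙)) = (1/39)*39 + 154*(⅔) = 1 + 308/3 = 311/3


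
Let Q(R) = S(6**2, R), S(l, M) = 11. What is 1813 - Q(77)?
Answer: 1802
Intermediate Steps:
Q(R) = 11
1813 - Q(77) = 1813 - 1*11 = 1813 - 11 = 1802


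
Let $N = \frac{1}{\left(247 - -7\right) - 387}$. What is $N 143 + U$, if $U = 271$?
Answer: $\frac{35900}{133} \approx 269.92$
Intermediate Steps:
$N = - \frac{1}{133}$ ($N = \frac{1}{\left(247 + 7\right) - 387} = \frac{1}{254 - 387} = \frac{1}{-133} = - \frac{1}{133} \approx -0.0075188$)
$N 143 + U = \left(- \frac{1}{133}\right) 143 + 271 = - \frac{143}{133} + 271 = \frac{35900}{133}$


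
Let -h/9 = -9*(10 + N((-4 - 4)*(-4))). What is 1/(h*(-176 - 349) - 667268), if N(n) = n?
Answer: -1/2453318 ≈ -4.0761e-7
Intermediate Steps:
h = 3402 (h = -(-81)*(10 + (-4 - 4)*(-4)) = -(-81)*(10 - 8*(-4)) = -(-81)*(10 + 32) = -(-81)*42 = -9*(-378) = 3402)
1/(h*(-176 - 349) - 667268) = 1/(3402*(-176 - 349) - 667268) = 1/(3402*(-525) - 667268) = 1/(-1786050 - 667268) = 1/(-2453318) = -1/2453318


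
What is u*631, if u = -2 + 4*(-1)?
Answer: -3786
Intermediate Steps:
u = -6 (u = -2 - 4 = -6)
u*631 = -6*631 = -3786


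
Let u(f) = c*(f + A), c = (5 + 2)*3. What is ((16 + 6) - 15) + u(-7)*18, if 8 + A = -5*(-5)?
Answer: 3787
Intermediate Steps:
A = 17 (A = -8 - 5*(-5) = -8 + 25 = 17)
c = 21 (c = 7*3 = 21)
u(f) = 357 + 21*f (u(f) = 21*(f + 17) = 21*(17 + f) = 357 + 21*f)
((16 + 6) - 15) + u(-7)*18 = ((16 + 6) - 15) + (357 + 21*(-7))*18 = (22 - 15) + (357 - 147)*18 = 7 + 210*18 = 7 + 3780 = 3787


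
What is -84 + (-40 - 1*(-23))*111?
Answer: -1971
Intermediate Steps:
-84 + (-40 - 1*(-23))*111 = -84 + (-40 + 23)*111 = -84 - 17*111 = -84 - 1887 = -1971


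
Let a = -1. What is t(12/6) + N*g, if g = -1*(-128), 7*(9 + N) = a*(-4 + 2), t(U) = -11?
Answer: -7885/7 ≈ -1126.4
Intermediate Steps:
N = -61/7 (N = -9 + (-(-4 + 2))/7 = -9 + (-1*(-2))/7 = -9 + (1/7)*2 = -9 + 2/7 = -61/7 ≈ -8.7143)
g = 128
t(12/6) + N*g = -11 - 61/7*128 = -11 - 7808/7 = -7885/7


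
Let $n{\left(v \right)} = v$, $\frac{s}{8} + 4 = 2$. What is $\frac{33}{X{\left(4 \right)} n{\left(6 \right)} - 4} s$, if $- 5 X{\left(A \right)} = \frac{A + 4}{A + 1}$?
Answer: $\frac{3300}{37} \approx 89.189$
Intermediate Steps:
$X{\left(A \right)} = - \frac{4 + A}{5 \left(1 + A\right)}$ ($X{\left(A \right)} = - \frac{\left(A + 4\right) \frac{1}{A + 1}}{5} = - \frac{\left(4 + A\right) \frac{1}{1 + A}}{5} = - \frac{\frac{1}{1 + A} \left(4 + A\right)}{5} = - \frac{4 + A}{5 \left(1 + A\right)}$)
$s = -16$ ($s = -32 + 8 \cdot 2 = -32 + 16 = -16$)
$\frac{33}{X{\left(4 \right)} n{\left(6 \right)} - 4} s = \frac{33}{\frac{-4 - 4}{5 \left(1 + 4\right)} 6 - 4} \left(-16\right) = \frac{33}{\frac{-4 - 4}{5 \cdot 5} \cdot 6 - 4} \left(-16\right) = \frac{33}{\frac{1}{5} \cdot \frac{1}{5} \left(-8\right) 6 - 4} \left(-16\right) = \frac{33}{\left(- \frac{8}{25}\right) 6 - 4} \left(-16\right) = \frac{33}{- \frac{48}{25} - 4} \left(-16\right) = \frac{33}{- \frac{148}{25}} \left(-16\right) = 33 \left(- \frac{25}{148}\right) \left(-16\right) = \left(- \frac{825}{148}\right) \left(-16\right) = \frac{3300}{37}$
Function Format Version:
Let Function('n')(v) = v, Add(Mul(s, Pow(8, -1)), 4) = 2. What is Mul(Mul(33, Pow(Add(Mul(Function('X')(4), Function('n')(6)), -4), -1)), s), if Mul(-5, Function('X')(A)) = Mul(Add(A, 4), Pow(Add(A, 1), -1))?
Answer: Rational(3300, 37) ≈ 89.189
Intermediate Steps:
Function('X')(A) = Mul(Rational(-1, 5), Pow(Add(1, A), -1), Add(4, A)) (Function('X')(A) = Mul(Rational(-1, 5), Mul(Add(A, 4), Pow(Add(A, 1), -1))) = Mul(Rational(-1, 5), Mul(Add(4, A), Pow(Add(1, A), -1))) = Mul(Rational(-1, 5), Mul(Pow(Add(1, A), -1), Add(4, A))) = Mul(Rational(-1, 5), Pow(Add(1, A), -1), Add(4, A)))
s = -16 (s = Add(-32, Mul(8, 2)) = Add(-32, 16) = -16)
Mul(Mul(33, Pow(Add(Mul(Function('X')(4), Function('n')(6)), -4), -1)), s) = Mul(Mul(33, Pow(Add(Mul(Mul(Rational(1, 5), Pow(Add(1, 4), -1), Add(-4, Mul(-1, 4))), 6), -4), -1)), -16) = Mul(Mul(33, Pow(Add(Mul(Mul(Rational(1, 5), Pow(5, -1), Add(-4, -4)), 6), -4), -1)), -16) = Mul(Mul(33, Pow(Add(Mul(Mul(Rational(1, 5), Rational(1, 5), -8), 6), -4), -1)), -16) = Mul(Mul(33, Pow(Add(Mul(Rational(-8, 25), 6), -4), -1)), -16) = Mul(Mul(33, Pow(Add(Rational(-48, 25), -4), -1)), -16) = Mul(Mul(33, Pow(Rational(-148, 25), -1)), -16) = Mul(Mul(33, Rational(-25, 148)), -16) = Mul(Rational(-825, 148), -16) = Rational(3300, 37)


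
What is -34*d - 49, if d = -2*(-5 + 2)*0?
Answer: -49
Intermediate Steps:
d = 0 (d = -2*(-3)*0 = 6*0 = 0)
-34*d - 49 = -34*0 - 49 = 0 - 49 = -49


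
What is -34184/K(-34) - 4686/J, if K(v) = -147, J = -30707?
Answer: 1050376930/4513929 ≈ 232.70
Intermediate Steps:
-34184/K(-34) - 4686/J = -34184/(-147) - 4686/(-30707) = -34184*(-1/147) - 4686*(-1/30707) = 34184/147 + 4686/30707 = 1050376930/4513929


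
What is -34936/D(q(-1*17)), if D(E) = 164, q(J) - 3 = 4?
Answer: -8734/41 ≈ -213.02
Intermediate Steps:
q(J) = 7 (q(J) = 3 + 4 = 7)
-34936/D(q(-1*17)) = -34936/164 = -34936*1/164 = -8734/41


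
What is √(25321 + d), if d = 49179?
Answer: 10*√745 ≈ 272.95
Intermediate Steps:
√(25321 + d) = √(25321 + 49179) = √74500 = 10*√745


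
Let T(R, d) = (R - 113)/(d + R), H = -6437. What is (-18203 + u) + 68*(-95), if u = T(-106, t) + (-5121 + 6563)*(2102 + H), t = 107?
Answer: -6275952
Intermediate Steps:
T(R, d) = (-113 + R)/(R + d)
u = -6251289 (u = (-113 - 106)/(-106 + 107) + (-5121 + 6563)*(2102 - 6437) = -219/1 + 1442*(-4335) = 1*(-219) - 6251070 = -219 - 6251070 = -6251289)
(-18203 + u) + 68*(-95) = (-18203 - 6251289) + 68*(-95) = -6269492 - 6460 = -6275952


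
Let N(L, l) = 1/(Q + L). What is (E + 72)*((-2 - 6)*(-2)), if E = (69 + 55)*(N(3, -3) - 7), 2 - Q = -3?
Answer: -12488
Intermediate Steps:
Q = 5 (Q = 2 - 1*(-3) = 2 + 3 = 5)
N(L, l) = 1/(5 + L)
E = -1705/2 (E = (69 + 55)*(1/(5 + 3) - 7) = 124*(1/8 - 7) = 124*(⅛ - 7) = 124*(-55/8) = -1705/2 ≈ -852.50)
(E + 72)*((-2 - 6)*(-2)) = (-1705/2 + 72)*((-2 - 6)*(-2)) = -(-6244)*(-2) = -1561/2*16 = -12488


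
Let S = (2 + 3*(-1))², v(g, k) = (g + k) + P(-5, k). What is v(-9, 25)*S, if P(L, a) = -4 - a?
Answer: -13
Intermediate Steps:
v(g, k) = -4 + g (v(g, k) = (g + k) + (-4 - k) = -4 + g)
S = 1 (S = (2 - 3)² = (-1)² = 1)
v(-9, 25)*S = (-4 - 9)*1 = -13*1 = -13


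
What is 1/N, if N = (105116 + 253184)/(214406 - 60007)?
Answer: 154399/358300 ≈ 0.43092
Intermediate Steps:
N = 358300/154399 ≈ 2.3206
1/N = 1/(358300/154399) = 154399/358300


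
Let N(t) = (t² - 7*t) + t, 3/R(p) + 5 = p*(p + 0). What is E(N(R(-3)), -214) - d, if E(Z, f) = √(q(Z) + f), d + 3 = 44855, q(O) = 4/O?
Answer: -44852 + I*√94822/21 ≈ -44852.0 + 14.663*I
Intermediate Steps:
R(p) = 3/(-5 + p²) (R(p) = 3/(-5 + p*(p + 0)) = 3/(-5 + p*p) = 3/(-5 + p²))
d = 44852 (d = -3 + 44855 = 44852)
N(t) = t² - 6*t
E(Z, f) = √(f + 4/Z) (E(Z, f) = √(4/Z + f) = √(f + 4/Z))
E(N(R(-3)), -214) - d = √(-214 + 4/(((3/(-5 + (-3)²))*(-6 + 3/(-5 + (-3)²))))) - 1*44852 = √(-214 + 4/(((3/(-5 + 9))*(-6 + 3/(-5 + 9))))) - 44852 = √(-214 + 4/(((3/4)*(-6 + 3/4)))) - 44852 = √(-214 + 4/(((3*(¼))*(-6 + 3*(¼))))) - 44852 = √(-214 + 4/((3*(-6 + ¾)/4))) - 44852 = √(-214 + 4/(((¾)*(-21/4)))) - 44852 = √(-214 + 4/(-63/16)) - 44852 = √(-214 + 4*(-16/63)) - 44852 = √(-214 - 64/63) - 44852 = √(-13546/63) - 44852 = I*√94822/21 - 44852 = -44852 + I*√94822/21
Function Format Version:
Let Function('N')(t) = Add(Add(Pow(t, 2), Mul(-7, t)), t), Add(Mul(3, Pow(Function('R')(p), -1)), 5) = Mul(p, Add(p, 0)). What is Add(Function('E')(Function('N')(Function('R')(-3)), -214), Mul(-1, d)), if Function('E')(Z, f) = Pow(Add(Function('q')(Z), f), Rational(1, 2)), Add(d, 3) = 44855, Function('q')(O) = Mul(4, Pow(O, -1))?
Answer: Add(-44852, Mul(Rational(1, 21), I, Pow(94822, Rational(1, 2)))) ≈ Add(-44852., Mul(14.663, I))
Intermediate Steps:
Function('R')(p) = Mul(3, Pow(Add(-5, Pow(p, 2)), -1)) (Function('R')(p) = Mul(3, Pow(Add(-5, Mul(p, Add(p, 0))), -1)) = Mul(3, Pow(Add(-5, Mul(p, p)), -1)) = Mul(3, Pow(Add(-5, Pow(p, 2)), -1)))
d = 44852 (d = Add(-3, 44855) = 44852)
Function('N')(t) = Add(Pow(t, 2), Mul(-6, t))
Function('E')(Z, f) = Pow(Add(f, Mul(4, Pow(Z, -1))), Rational(1, 2)) (Function('E')(Z, f) = Pow(Add(Mul(4, Pow(Z, -1)), f), Rational(1, 2)) = Pow(Add(f, Mul(4, Pow(Z, -1))), Rational(1, 2)))
Add(Function('E')(Function('N')(Function('R')(-3)), -214), Mul(-1, d)) = Add(Pow(Add(-214, Mul(4, Pow(Mul(Mul(3, Pow(Add(-5, Pow(-3, 2)), -1)), Add(-6, Mul(3, Pow(Add(-5, Pow(-3, 2)), -1)))), -1))), Rational(1, 2)), Mul(-1, 44852)) = Add(Pow(Add(-214, Mul(4, Pow(Mul(Mul(3, Pow(Add(-5, 9), -1)), Add(-6, Mul(3, Pow(Add(-5, 9), -1)))), -1))), Rational(1, 2)), -44852) = Add(Pow(Add(-214, Mul(4, Pow(Mul(Mul(3, Pow(4, -1)), Add(-6, Mul(3, Pow(4, -1)))), -1))), Rational(1, 2)), -44852) = Add(Pow(Add(-214, Mul(4, Pow(Mul(Mul(3, Rational(1, 4)), Add(-6, Mul(3, Rational(1, 4)))), -1))), Rational(1, 2)), -44852) = Add(Pow(Add(-214, Mul(4, Pow(Mul(Rational(3, 4), Add(-6, Rational(3, 4))), -1))), Rational(1, 2)), -44852) = Add(Pow(Add(-214, Mul(4, Pow(Mul(Rational(3, 4), Rational(-21, 4)), -1))), Rational(1, 2)), -44852) = Add(Pow(Add(-214, Mul(4, Pow(Rational(-63, 16), -1))), Rational(1, 2)), -44852) = Add(Pow(Add(-214, Mul(4, Rational(-16, 63))), Rational(1, 2)), -44852) = Add(Pow(Add(-214, Rational(-64, 63)), Rational(1, 2)), -44852) = Add(Pow(Rational(-13546, 63), Rational(1, 2)), -44852) = Add(Mul(Rational(1, 21), I, Pow(94822, Rational(1, 2))), -44852) = Add(-44852, Mul(Rational(1, 21), I, Pow(94822, Rational(1, 2))))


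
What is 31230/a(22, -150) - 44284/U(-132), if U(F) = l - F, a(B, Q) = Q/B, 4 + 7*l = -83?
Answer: -20718914/4185 ≈ -4950.8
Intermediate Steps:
l = -87/7 (l = -4/7 + (⅐)*(-83) = -4/7 - 83/7 = -87/7 ≈ -12.429)
U(F) = -87/7 - F
31230/a(22, -150) - 44284/U(-132) = 31230/((-150/22)) - 44284/(-87/7 - 1*(-132)) = 31230/((-150*1/22)) - 44284/(-87/7 + 132) = 31230/(-75/11) - 44284/837/7 = 31230*(-11/75) - 44284*7/837 = -22902/5 - 309988/837 = -20718914/4185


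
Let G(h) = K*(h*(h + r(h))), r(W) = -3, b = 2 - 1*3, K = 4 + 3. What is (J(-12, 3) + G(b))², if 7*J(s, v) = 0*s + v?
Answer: 39601/49 ≈ 808.18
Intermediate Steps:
K = 7
b = -1 (b = 2 - 3 = -1)
J(s, v) = v/7 (J(s, v) = (0*s + v)/7 = (0 + v)/7 = v/7)
G(h) = 7*h*(-3 + h) (G(h) = 7*(h*(h - 3)) = 7*(h*(-3 + h)) = 7*h*(-3 + h))
(J(-12, 3) + G(b))² = ((⅐)*3 + 7*(-1)*(-3 - 1))² = (3/7 + 7*(-1)*(-4))² = (3/7 + 28)² = (199/7)² = 39601/49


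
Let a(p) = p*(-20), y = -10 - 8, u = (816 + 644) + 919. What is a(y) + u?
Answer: 2739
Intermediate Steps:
u = 2379 (u = 1460 + 919 = 2379)
y = -18
a(p) = -20*p
a(y) + u = -20*(-18) + 2379 = 360 + 2379 = 2739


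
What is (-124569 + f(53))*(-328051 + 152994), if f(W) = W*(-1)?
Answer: 21815953454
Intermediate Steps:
f(W) = -W
(-124569 + f(53))*(-328051 + 152994) = (-124569 - 1*53)*(-328051 + 152994) = (-124569 - 53)*(-175057) = -124622*(-175057) = 21815953454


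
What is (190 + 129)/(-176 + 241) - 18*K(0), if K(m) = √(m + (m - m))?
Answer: 319/65 ≈ 4.9077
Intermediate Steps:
K(m) = √m (K(m) = √(m + 0) = √m)
(190 + 129)/(-176 + 241) - 18*K(0) = (190 + 129)/(-176 + 241) - 18*√0 = 319/65 - 18*0 = 319*(1/65) + 0 = 319/65 + 0 = 319/65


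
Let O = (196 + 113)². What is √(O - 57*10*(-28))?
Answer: 11*√921 ≈ 333.83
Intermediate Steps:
O = 95481 (O = 309² = 95481)
√(O - 57*10*(-28)) = √(95481 - 57*10*(-28)) = √(95481 - 570*(-28)) = √(95481 + 15960) = √111441 = 11*√921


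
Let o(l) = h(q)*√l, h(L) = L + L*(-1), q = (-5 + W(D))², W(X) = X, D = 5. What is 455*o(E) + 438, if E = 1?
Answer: 438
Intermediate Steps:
q = 0 (q = (-5 + 5)² = 0² = 0)
h(L) = 0 (h(L) = L - L = 0)
o(l) = 0 (o(l) = 0*√l = 0)
455*o(E) + 438 = 455*0 + 438 = 0 + 438 = 438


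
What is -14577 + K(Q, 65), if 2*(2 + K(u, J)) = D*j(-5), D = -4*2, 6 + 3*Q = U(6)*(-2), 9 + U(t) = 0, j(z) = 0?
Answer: -14579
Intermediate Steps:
U(t) = -9 (U(t) = -9 + 0 = -9)
Q = 4 (Q = -2 + (-9*(-2))/3 = -2 + (1/3)*18 = -2 + 6 = 4)
D = -8
K(u, J) = -2 (K(u, J) = -2 + (-8*0)/2 = -2 + (1/2)*0 = -2 + 0 = -2)
-14577 + K(Q, 65) = -14577 - 2 = -14579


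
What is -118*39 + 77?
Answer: -4525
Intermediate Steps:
-118*39 + 77 = -4602 + 77 = -4525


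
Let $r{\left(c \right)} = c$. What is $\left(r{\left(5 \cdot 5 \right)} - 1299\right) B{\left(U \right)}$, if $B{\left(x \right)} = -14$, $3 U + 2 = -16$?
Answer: $17836$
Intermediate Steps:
$U = -6$ ($U = - \frac{2}{3} + \frac{1}{3} \left(-16\right) = - \frac{2}{3} - \frac{16}{3} = -6$)
$\left(r{\left(5 \cdot 5 \right)} - 1299\right) B{\left(U \right)} = \left(5 \cdot 5 - 1299\right) \left(-14\right) = \left(25 - 1299\right) \left(-14\right) = \left(-1274\right) \left(-14\right) = 17836$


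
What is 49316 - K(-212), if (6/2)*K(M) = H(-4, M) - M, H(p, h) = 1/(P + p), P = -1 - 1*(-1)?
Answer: 590945/12 ≈ 49245.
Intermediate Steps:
P = 0 (P = -1 + 1 = 0)
H(p, h) = 1/p (H(p, h) = 1/(0 + p) = 1/p)
K(M) = -1/12 - M/3 (K(M) = (1/(-4) - M)/3 = (-¼ - M)/3 = -1/12 - M/3)
49316 - K(-212) = 49316 - (-1/12 - ⅓*(-212)) = 49316 - (-1/12 + 212/3) = 49316 - 1*847/12 = 49316 - 847/12 = 590945/12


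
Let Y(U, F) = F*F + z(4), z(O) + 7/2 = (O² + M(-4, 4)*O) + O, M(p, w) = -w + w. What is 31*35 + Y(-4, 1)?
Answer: 2205/2 ≈ 1102.5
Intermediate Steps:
M(p, w) = 0
z(O) = -7/2 + O + O² (z(O) = -7/2 + ((O² + 0*O) + O) = -7/2 + ((O² + 0) + O) = -7/2 + (O² + O) = -7/2 + (O + O²) = -7/2 + O + O²)
Y(U, F) = 33/2 + F² (Y(U, F) = F*F + (-7/2 + 4 + 4²) = F² + (-7/2 + 4 + 16) = F² + 33/2 = 33/2 + F²)
31*35 + Y(-4, 1) = 31*35 + (33/2 + 1²) = 1085 + (33/2 + 1) = 1085 + 35/2 = 2205/2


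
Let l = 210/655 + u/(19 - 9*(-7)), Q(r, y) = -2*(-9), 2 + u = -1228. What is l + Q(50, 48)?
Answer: 435/131 ≈ 3.3206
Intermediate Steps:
u = -1230 (u = -2 - 1228 = -1230)
Q(r, y) = 18
l = -1923/131 (l = 210/655 - 1230/(19 - 9*(-7)) = 210*(1/655) - 1230/(19 + 63) = 42/131 - 1230/82 = 42/131 - 1230*1/82 = 42/131 - 15 = -1923/131 ≈ -14.679)
l + Q(50, 48) = -1923/131 + 18 = 435/131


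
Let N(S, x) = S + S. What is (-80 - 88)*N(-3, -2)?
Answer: 1008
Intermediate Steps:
N(S, x) = 2*S
(-80 - 88)*N(-3, -2) = (-80 - 88)*(2*(-3)) = -168*(-6) = 1008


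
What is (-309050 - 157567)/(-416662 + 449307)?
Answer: -466617/32645 ≈ -14.294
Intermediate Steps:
(-309050 - 157567)/(-416662 + 449307) = -466617/32645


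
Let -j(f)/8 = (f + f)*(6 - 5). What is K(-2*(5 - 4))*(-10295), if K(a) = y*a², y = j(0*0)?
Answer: 0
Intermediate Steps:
j(f) = -16*f (j(f) = -8*(f + f)*(6 - 5) = -8*2*f = -16*f)
y = 0 (y = -0*0 = -16*0 = 0)
K(a) = 0 (K(a) = 0*a² = 0)
K(-2*(5 - 4))*(-10295) = 0*(-10295) = 0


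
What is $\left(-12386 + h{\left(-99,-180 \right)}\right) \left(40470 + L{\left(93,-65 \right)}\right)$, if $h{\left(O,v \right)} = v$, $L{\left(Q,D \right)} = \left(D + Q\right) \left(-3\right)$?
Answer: $-507490476$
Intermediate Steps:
$L{\left(Q,D \right)} = - 3 D - 3 Q$
$\left(-12386 + h{\left(-99,-180 \right)}\right) \left(40470 + L{\left(93,-65 \right)}\right) = \left(-12386 - 180\right) \left(40470 - 84\right) = - 12566 \left(40470 + \left(195 - 279\right)\right) = - 12566 \left(40470 - 84\right) = \left(-12566\right) 40386 = -507490476$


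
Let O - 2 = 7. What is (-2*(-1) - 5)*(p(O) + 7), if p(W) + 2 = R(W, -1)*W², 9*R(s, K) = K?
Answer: 12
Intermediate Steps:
O = 9 (O = 2 + 7 = 9)
R(s, K) = K/9
p(W) = -2 - W²/9 (p(W) = -2 + ((⅑)*(-1))*W² = -2 - W²/9)
(-2*(-1) - 5)*(p(O) + 7) = (-2*(-1) - 5)*((-2 - ⅑*9²) + 7) = (2 - 5)*((-2 - ⅑*81) + 7) = -3*((-2 - 9) + 7) = -3*(-11 + 7) = -3*(-4) = 12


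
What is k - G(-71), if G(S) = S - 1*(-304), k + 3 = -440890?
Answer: -441126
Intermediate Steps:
k = -440893 (k = -3 - 440890 = -440893)
G(S) = 304 + S (G(S) = S + 304 = 304 + S)
k - G(-71) = -440893 - (304 - 71) = -440893 - 1*233 = -440893 - 233 = -441126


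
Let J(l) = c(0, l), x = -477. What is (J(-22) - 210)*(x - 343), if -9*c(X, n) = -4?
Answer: 1546520/9 ≈ 1.7184e+5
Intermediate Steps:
c(X, n) = 4/9 (c(X, n) = -1/9*(-4) = 4/9)
J(l) = 4/9
(J(-22) - 210)*(x - 343) = (4/9 - 210)*(-477 - 343) = -1886/9*(-820) = 1546520/9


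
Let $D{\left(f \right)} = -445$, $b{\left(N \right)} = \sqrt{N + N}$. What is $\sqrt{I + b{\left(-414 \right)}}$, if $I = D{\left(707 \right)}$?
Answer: $\sqrt{-445 + 6 i \sqrt{23}} \approx 0.68168 + 21.106 i$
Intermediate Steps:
$b{\left(N \right)} = \sqrt{2} \sqrt{N}$ ($b{\left(N \right)} = \sqrt{2 N} = \sqrt{2} \sqrt{N}$)
$I = -445$
$\sqrt{I + b{\left(-414 \right)}} = \sqrt{-445 + \sqrt{2} \sqrt{-414}} = \sqrt{-445 + \sqrt{2} \cdot 3 i \sqrt{46}} = \sqrt{-445 + 6 i \sqrt{23}}$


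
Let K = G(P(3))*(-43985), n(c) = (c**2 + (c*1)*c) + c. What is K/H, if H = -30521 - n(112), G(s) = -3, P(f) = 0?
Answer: -131955/55721 ≈ -2.3681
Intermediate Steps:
n(c) = c + 2*c**2 (n(c) = (c**2 + c*c) + c = (c**2 + c**2) + c = 2*c**2 + c = c + 2*c**2)
H = -55721 (H = -30521 - 112*(1 + 2*112) = -30521 - 112*(1 + 224) = -30521 - 112*225 = -30521 - 1*25200 = -30521 - 25200 = -55721)
K = 131955 (K = -3*(-43985) = 131955)
K/H = 131955/(-55721) = 131955*(-1/55721) = -131955/55721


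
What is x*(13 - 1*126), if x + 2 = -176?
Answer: 20114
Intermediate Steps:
x = -178 (x = -2 - 176 = -178)
x*(13 - 1*126) = -178*(13 - 1*126) = -178*(13 - 126) = -178*(-113) = 20114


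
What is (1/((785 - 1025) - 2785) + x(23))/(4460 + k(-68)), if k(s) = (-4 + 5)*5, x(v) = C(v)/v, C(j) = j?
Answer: 3024/13506625 ≈ 0.00022389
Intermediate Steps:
x(v) = 1 (x(v) = v/v = 1)
k(s) = 5 (k(s) = 1*5 = 5)
(1/((785 - 1025) - 2785) + x(23))/(4460 + k(-68)) = (1/((785 - 1025) - 2785) + 1)/(4460 + 5) = (1/(-240 - 2785) + 1)/4465 = (1/(-3025) + 1)*(1/4465) = (-1/3025 + 1)*(1/4465) = (3024/3025)*(1/4465) = 3024/13506625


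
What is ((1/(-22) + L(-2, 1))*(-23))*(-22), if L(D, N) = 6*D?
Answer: -6095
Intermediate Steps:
((1/(-22) + L(-2, 1))*(-23))*(-22) = ((1/(-22) + 6*(-2))*(-23))*(-22) = ((-1/22 - 12)*(-23))*(-22) = -265/22*(-23)*(-22) = (6095/22)*(-22) = -6095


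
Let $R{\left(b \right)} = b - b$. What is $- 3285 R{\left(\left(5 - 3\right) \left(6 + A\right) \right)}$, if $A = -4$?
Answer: $0$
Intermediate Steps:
$R{\left(b \right)} = 0$
$- 3285 R{\left(\left(5 - 3\right) \left(6 + A\right) \right)} = \left(-3285\right) 0 = 0$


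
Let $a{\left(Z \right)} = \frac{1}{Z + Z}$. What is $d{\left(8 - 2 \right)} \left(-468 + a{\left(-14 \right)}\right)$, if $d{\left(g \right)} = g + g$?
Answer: $- \frac{39315}{7} \approx -5616.4$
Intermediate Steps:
$a{\left(Z \right)} = \frac{1}{2 Z}$
$d{\left(g \right)} = 2 g$
$d{\left(8 - 2 \right)} \left(-468 + a{\left(-14 \right)}\right) = 2 \left(8 - 2\right) \left(-468 + \frac{1}{2 \left(-14\right)}\right) = 2 \cdot 6 \left(-468 + \frac{1}{2} \left(- \frac{1}{14}\right)\right) = 12 \left(-468 - \frac{1}{28}\right) = 12 \left(- \frac{13105}{28}\right) = - \frac{39315}{7}$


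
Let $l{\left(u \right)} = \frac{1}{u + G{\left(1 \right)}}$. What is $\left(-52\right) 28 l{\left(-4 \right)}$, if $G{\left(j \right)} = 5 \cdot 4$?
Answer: $-91$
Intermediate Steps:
$G{\left(j \right)} = 20$
$l{\left(u \right)} = \frac{1}{20 + u}$ ($l{\left(u \right)} = \frac{1}{u + 20} = \frac{1}{20 + u}$)
$\left(-52\right) 28 l{\left(-4 \right)} = \frac{\left(-52\right) 28}{20 - 4} = - \frac{1456}{16} = \left(-1456\right) \frac{1}{16} = -91$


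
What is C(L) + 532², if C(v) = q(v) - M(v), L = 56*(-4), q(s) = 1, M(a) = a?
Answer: 283249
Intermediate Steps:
L = -224
C(v) = 1 - v
C(L) + 532² = (1 - 1*(-224)) + 532² = (1 + 224) + 283024 = 225 + 283024 = 283249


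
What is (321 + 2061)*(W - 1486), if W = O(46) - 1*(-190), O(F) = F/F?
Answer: -3084690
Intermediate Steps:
O(F) = 1
W = 191 (W = 1 - 1*(-190) = 1 + 190 = 191)
(321 + 2061)*(W - 1486) = (321 + 2061)*(191 - 1486) = 2382*(-1295) = -3084690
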